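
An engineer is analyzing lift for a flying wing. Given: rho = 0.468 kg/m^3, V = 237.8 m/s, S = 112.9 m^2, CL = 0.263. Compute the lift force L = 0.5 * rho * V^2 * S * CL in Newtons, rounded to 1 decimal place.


Step 1: Calculate dynamic pressure q = 0.5 * 0.468 * 237.8^2 = 0.5 * 0.468 * 56548.84 = 13232.4286 Pa
Step 2: Multiply by wing area and lift coefficient: L = 13232.4286 * 112.9 * 0.263
Step 3: L = 1493941.1844 * 0.263 = 392906.5 N

392906.5


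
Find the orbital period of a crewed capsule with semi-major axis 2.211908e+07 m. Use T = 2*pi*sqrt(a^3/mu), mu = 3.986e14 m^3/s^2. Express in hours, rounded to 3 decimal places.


Step 1: a^3 / mu = 1.082184e+22 / 3.986e14 = 2.714963e+07
Step 2: sqrt(2.714963e+07) = 5210.5305 s
Step 3: T = 2*pi * 5210.5305 = 32738.73 s
Step 4: T in hours = 32738.73 / 3600 = 9.094 hours

9.094


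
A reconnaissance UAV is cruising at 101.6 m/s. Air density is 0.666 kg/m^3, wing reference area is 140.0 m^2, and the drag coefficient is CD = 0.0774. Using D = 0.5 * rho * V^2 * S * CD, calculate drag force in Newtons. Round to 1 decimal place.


Step 1: Dynamic pressure q = 0.5 * 0.666 * 101.6^2 = 3437.4125 Pa
Step 2: Drag D = q * S * CD = 3437.4125 * 140.0 * 0.0774
Step 3: D = 37247.8 N

37247.8


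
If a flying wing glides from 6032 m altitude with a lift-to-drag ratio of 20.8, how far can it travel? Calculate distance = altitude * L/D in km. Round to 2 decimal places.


Step 1: Glide distance = altitude * L/D = 6032 * 20.8 = 125465.6 m
Step 2: Convert to km: 125465.6 / 1000 = 125.47 km

125.47


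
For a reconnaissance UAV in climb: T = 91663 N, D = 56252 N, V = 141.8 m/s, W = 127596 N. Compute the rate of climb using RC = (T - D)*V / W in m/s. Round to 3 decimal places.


Step 1: Excess thrust = T - D = 91663 - 56252 = 35411 N
Step 2: Excess power = 35411 * 141.8 = 5021279.8 W
Step 3: RC = 5021279.8 / 127596 = 39.353 m/s

39.353


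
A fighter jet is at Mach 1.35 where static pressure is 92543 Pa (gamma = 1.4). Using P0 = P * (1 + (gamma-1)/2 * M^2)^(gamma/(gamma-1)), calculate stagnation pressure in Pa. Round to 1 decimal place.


Step 1: (gamma-1)/2 * M^2 = 0.2 * 1.8225 = 0.3645
Step 2: 1 + 0.3645 = 1.3645
Step 3: Exponent gamma/(gamma-1) = 3.5
Step 4: P0 = 92543 * 1.3645^3.5 = 274631.9 Pa

274631.9


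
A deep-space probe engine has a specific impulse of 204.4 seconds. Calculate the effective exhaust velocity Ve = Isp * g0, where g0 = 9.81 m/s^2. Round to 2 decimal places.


Step 1: Ve = Isp * g0 = 204.4 * 9.81
Step 2: Ve = 2005.16 m/s

2005.16


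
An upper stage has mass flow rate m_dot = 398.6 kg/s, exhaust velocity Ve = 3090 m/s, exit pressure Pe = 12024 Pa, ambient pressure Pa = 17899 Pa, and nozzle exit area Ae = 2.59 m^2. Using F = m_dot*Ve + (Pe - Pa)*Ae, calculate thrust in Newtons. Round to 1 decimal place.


Step 1: Momentum thrust = m_dot * Ve = 398.6 * 3090 = 1231674.0 N
Step 2: Pressure thrust = (Pe - Pa) * Ae = (12024 - 17899) * 2.59 = -15216.25 N
Step 3: Total thrust F = 1231674.0 + -15216.25 = 1216457.8 N

1216457.8


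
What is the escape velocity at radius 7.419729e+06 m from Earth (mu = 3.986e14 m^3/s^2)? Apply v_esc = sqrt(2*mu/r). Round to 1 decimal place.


Step 1: 2*mu/r = 2 * 3.986e14 / 7.419729e+06 = 107443277.241
Step 2: v_esc = sqrt(107443277.241) = 10365.5 m/s

10365.5


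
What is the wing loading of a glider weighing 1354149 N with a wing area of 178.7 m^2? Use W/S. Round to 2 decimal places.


Step 1: Wing loading = W / S = 1354149 / 178.7
Step 2: Wing loading = 7577.78 N/m^2

7577.78


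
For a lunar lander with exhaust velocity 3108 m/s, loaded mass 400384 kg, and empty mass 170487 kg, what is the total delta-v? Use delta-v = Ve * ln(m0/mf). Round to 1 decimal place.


Step 1: Mass ratio m0/mf = 400384 / 170487 = 2.348472
Step 2: ln(2.348472) = 0.853765
Step 3: delta-v = 3108 * 0.853765 = 2653.5 m/s

2653.5


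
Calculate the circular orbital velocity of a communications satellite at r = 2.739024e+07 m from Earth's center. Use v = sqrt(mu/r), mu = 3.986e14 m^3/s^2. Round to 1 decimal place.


Step 1: mu / r = 3.986e14 / 2.739024e+07 = 14552628.9656
Step 2: v = sqrt(14552628.9656) = 3814.8 m/s

3814.8


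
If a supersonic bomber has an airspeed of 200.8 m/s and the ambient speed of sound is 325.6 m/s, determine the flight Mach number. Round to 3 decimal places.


Step 1: M = V / a = 200.8 / 325.6
Step 2: M = 0.617

0.617


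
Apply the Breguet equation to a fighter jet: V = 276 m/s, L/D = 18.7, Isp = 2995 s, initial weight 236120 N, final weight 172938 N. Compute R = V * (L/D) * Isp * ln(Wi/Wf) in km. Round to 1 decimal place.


Step 1: Coefficient = V * (L/D) * Isp = 276 * 18.7 * 2995 = 15457794.0 m
Step 2: Wi/Wf = 236120 / 172938 = 1.365345
Step 3: ln(1.365345) = 0.311407
Step 4: R = 15457794.0 * 0.311407 = 4813665.3 m = 4813.7 km

4813.7


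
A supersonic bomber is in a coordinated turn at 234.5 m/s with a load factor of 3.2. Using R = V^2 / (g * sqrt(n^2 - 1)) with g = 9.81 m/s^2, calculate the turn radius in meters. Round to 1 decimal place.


Step 1: V^2 = 234.5^2 = 54990.25
Step 2: n^2 - 1 = 3.2^2 - 1 = 9.24
Step 3: sqrt(9.24) = 3.039737
Step 4: R = 54990.25 / (9.81 * 3.039737) = 1844.1 m

1844.1


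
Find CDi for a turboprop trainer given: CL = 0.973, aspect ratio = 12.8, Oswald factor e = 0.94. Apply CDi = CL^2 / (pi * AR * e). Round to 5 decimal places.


Step 1: CL^2 = 0.973^2 = 0.946729
Step 2: pi * AR * e = 3.14159 * 12.8 * 0.94 = 37.799643
Step 3: CDi = 0.946729 / 37.799643 = 0.02505

0.02505


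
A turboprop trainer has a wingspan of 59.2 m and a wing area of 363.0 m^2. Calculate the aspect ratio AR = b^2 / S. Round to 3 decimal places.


Step 1: b^2 = 59.2^2 = 3504.64
Step 2: AR = 3504.64 / 363.0 = 9.655

9.655


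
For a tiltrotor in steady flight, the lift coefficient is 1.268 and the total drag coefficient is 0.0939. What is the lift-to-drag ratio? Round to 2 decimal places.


Step 1: L/D = CL / CD = 1.268 / 0.0939
Step 2: L/D = 13.50

13.50


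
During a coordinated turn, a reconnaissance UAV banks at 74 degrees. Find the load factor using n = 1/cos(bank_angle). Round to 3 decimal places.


Step 1: Convert 74 degrees to radians = 1.291544
Step 2: cos(74 deg) = 0.275637
Step 3: n = 1 / 0.275637 = 3.628

3.628


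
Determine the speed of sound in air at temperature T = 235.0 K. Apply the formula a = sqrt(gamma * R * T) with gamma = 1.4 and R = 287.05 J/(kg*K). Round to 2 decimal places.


Step 1: gamma * R * T = 1.4 * 287.05 * 235.0 = 94439.45
Step 2: a = sqrt(94439.45) = 307.31 m/s

307.31


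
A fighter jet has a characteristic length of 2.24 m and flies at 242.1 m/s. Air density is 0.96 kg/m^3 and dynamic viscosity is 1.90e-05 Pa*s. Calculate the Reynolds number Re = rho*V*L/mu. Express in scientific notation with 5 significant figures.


Step 1: Numerator = rho * V * L = 0.96 * 242.1 * 2.24 = 520.61184
Step 2: Re = 520.61184 / 1.90e-05
Step 3: Re = 2.7401e+07

2.7401e+07


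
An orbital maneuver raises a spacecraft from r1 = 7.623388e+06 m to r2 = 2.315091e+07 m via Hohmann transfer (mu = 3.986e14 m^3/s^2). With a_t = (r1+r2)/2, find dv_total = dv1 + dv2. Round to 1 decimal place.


Step 1: Transfer semi-major axis a_t = (7.623388e+06 + 2.315091e+07) / 2 = 1.538715e+07 m
Step 2: v1 (circular at r1) = sqrt(mu/r1) = 7230.94 m/s
Step 3: v_t1 = sqrt(mu*(2/r1 - 1/a_t)) = 8869.51 m/s
Step 4: dv1 = |8869.51 - 7230.94| = 1638.57 m/s
Step 5: v2 (circular at r2) = 4149.39 m/s, v_t2 = 2920.65 m/s
Step 6: dv2 = |4149.39 - 2920.65| = 1228.74 m/s
Step 7: Total delta-v = 1638.57 + 1228.74 = 2867.3 m/s

2867.3


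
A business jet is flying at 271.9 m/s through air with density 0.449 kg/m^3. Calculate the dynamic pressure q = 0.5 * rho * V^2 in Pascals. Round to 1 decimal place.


Step 1: V^2 = 271.9^2 = 73929.61
Step 2: q = 0.5 * 0.449 * 73929.61
Step 3: q = 16597.2 Pa

16597.2


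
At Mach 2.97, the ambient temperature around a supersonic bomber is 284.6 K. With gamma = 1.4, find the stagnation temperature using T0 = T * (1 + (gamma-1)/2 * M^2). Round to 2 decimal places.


Step 1: (gamma-1)/2 = 0.2
Step 2: M^2 = 8.8209
Step 3: 1 + 0.2 * 8.8209 = 2.76418
Step 4: T0 = 284.6 * 2.76418 = 786.69 K

786.69


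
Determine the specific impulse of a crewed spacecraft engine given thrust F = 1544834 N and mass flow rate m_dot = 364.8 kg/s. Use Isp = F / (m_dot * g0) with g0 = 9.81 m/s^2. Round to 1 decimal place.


Step 1: m_dot * g0 = 364.8 * 9.81 = 3578.69
Step 2: Isp = 1544834 / 3578.69 = 431.7 s

431.7


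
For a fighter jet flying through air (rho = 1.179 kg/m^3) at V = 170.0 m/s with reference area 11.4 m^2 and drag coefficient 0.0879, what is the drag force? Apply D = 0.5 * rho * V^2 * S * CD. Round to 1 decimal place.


Step 1: Dynamic pressure q = 0.5 * 1.179 * 170.0^2 = 17036.55 Pa
Step 2: Drag D = q * S * CD = 17036.55 * 11.4 * 0.0879
Step 3: D = 17071.6 N

17071.6


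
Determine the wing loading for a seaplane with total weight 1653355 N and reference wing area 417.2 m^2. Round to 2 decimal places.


Step 1: Wing loading = W / S = 1653355 / 417.2
Step 2: Wing loading = 3962.98 N/m^2

3962.98


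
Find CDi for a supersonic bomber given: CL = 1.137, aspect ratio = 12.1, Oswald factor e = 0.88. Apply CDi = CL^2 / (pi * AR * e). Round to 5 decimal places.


Step 1: CL^2 = 1.137^2 = 1.292769
Step 2: pi * AR * e = 3.14159 * 12.1 * 0.88 = 33.451679
Step 3: CDi = 1.292769 / 33.451679 = 0.03865

0.03865


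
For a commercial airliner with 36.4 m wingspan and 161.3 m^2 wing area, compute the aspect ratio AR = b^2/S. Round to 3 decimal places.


Step 1: b^2 = 36.4^2 = 1324.96
Step 2: AR = 1324.96 / 161.3 = 8.214

8.214


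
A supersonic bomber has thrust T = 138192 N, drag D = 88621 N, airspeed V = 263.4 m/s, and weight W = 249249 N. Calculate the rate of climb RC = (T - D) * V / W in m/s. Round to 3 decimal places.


Step 1: Excess thrust = T - D = 138192 - 88621 = 49571 N
Step 2: Excess power = 49571 * 263.4 = 13057001.4 W
Step 3: RC = 13057001.4 / 249249 = 52.385 m/s

52.385


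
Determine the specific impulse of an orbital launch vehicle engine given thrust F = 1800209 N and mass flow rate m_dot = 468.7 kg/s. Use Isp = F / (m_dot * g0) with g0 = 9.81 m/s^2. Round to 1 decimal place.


Step 1: m_dot * g0 = 468.7 * 9.81 = 4597.95
Step 2: Isp = 1800209 / 4597.95 = 391.5 s

391.5


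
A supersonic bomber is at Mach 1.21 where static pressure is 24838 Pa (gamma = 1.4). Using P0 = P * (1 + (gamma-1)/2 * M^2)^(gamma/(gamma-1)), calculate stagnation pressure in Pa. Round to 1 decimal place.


Step 1: (gamma-1)/2 * M^2 = 0.2 * 1.4641 = 0.29282
Step 2: 1 + 0.29282 = 1.29282
Step 3: Exponent gamma/(gamma-1) = 3.5
Step 4: P0 = 24838 * 1.29282^3.5 = 61023.9 Pa

61023.9


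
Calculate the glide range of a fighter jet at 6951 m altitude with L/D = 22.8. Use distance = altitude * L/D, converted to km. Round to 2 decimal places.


Step 1: Glide distance = altitude * L/D = 6951 * 22.8 = 158482.8 m
Step 2: Convert to km: 158482.8 / 1000 = 158.48 km

158.48


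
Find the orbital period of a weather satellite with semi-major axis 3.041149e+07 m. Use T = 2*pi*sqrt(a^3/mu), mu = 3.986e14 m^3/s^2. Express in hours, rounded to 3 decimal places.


Step 1: a^3 / mu = 2.812633e+22 / 3.986e14 = 7.056280e+07
Step 2: sqrt(7.056280e+07) = 8400.1666 s
Step 3: T = 2*pi * 8400.1666 = 52779.8 s
Step 4: T in hours = 52779.8 / 3600 = 14.661 hours

14.661


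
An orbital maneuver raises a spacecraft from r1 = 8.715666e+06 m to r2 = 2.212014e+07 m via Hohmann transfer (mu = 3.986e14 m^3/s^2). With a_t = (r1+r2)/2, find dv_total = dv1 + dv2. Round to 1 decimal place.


Step 1: Transfer semi-major axis a_t = (8.715666e+06 + 2.212014e+07) / 2 = 1.541790e+07 m
Step 2: v1 (circular at r1) = sqrt(mu/r1) = 6762.67 m/s
Step 3: v_t1 = sqrt(mu*(2/r1 - 1/a_t)) = 8100.27 m/s
Step 4: dv1 = |8100.27 - 6762.67| = 1337.6 m/s
Step 5: v2 (circular at r2) = 4244.97 m/s, v_t2 = 3191.63 m/s
Step 6: dv2 = |4244.97 - 3191.63| = 1053.34 m/s
Step 7: Total delta-v = 1337.6 + 1053.34 = 2390.9 m/s

2390.9


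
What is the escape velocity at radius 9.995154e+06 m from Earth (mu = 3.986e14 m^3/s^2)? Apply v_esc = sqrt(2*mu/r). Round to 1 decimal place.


Step 1: 2*mu/r = 2 * 3.986e14 / 9.995154e+06 = 79758651.0423
Step 2: v_esc = sqrt(79758651.0423) = 8930.8 m/s

8930.8


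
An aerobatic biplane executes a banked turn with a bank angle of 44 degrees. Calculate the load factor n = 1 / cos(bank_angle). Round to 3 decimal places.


Step 1: Convert 44 degrees to radians = 0.767945
Step 2: cos(44 deg) = 0.71934
Step 3: n = 1 / 0.71934 = 1.390

1.390


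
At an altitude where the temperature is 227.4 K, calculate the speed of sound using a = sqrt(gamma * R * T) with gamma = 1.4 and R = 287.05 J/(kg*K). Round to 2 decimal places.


Step 1: gamma * R * T = 1.4 * 287.05 * 227.4 = 91385.238
Step 2: a = sqrt(91385.238) = 302.30 m/s

302.30


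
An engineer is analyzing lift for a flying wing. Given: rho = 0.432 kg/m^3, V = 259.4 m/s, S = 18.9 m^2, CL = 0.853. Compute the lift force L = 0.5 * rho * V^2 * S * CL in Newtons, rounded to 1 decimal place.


Step 1: Calculate dynamic pressure q = 0.5 * 0.432 * 259.4^2 = 0.5 * 0.432 * 67288.36 = 14534.2858 Pa
Step 2: Multiply by wing area and lift coefficient: L = 14534.2858 * 18.9 * 0.853
Step 3: L = 274698.0009 * 0.853 = 234317.4 N

234317.4


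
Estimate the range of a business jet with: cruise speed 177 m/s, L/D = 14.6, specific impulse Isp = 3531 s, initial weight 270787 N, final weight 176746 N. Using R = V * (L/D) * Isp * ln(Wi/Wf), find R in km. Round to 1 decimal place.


Step 1: Coefficient = V * (L/D) * Isp = 177 * 14.6 * 3531 = 9124810.2 m
Step 2: Wi/Wf = 270787 / 176746 = 1.532069
Step 3: ln(1.532069) = 0.426619
Step 4: R = 9124810.2 * 0.426619 = 3892816.1 m = 3892.8 km

3892.8


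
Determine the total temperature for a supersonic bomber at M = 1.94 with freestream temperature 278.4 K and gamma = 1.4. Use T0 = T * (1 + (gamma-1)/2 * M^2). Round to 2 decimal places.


Step 1: (gamma-1)/2 = 0.2
Step 2: M^2 = 3.7636
Step 3: 1 + 0.2 * 3.7636 = 1.75272
Step 4: T0 = 278.4 * 1.75272 = 487.96 K

487.96


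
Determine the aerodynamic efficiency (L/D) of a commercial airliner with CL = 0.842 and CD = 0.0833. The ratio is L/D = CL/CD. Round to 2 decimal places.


Step 1: L/D = CL / CD = 0.842 / 0.0833
Step 2: L/D = 10.11

10.11


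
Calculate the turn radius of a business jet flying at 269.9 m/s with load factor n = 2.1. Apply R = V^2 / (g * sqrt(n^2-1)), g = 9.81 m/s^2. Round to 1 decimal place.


Step 1: V^2 = 269.9^2 = 72846.01
Step 2: n^2 - 1 = 2.1^2 - 1 = 3.41
Step 3: sqrt(3.41) = 1.846619
Step 4: R = 72846.01 / (9.81 * 1.846619) = 4021.2 m

4021.2


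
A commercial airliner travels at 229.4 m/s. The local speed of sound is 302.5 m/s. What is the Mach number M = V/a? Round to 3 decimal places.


Step 1: M = V / a = 229.4 / 302.5
Step 2: M = 0.758

0.758


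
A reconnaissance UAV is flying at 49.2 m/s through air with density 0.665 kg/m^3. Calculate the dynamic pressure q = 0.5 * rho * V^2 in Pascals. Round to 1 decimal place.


Step 1: V^2 = 49.2^2 = 2420.64
Step 2: q = 0.5 * 0.665 * 2420.64
Step 3: q = 804.9 Pa

804.9


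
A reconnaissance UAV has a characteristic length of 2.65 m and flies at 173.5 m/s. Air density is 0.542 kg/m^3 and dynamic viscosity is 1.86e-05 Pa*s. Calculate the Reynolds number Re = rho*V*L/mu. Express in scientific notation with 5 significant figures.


Step 1: Numerator = rho * V * L = 0.542 * 173.5 * 2.65 = 249.19805
Step 2: Re = 249.19805 / 1.86e-05
Step 3: Re = 1.3398e+07

1.3398e+07


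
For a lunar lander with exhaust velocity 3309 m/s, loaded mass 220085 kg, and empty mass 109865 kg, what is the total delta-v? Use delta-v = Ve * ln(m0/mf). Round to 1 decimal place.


Step 1: Mass ratio m0/mf = 220085 / 109865 = 2.003231
Step 2: ln(2.003231) = 0.694761
Step 3: delta-v = 3309 * 0.694761 = 2299.0 m/s

2299.0


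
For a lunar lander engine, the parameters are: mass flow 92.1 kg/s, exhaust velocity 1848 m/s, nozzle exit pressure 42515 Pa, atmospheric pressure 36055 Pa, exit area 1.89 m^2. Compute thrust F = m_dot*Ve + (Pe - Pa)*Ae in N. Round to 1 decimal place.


Step 1: Momentum thrust = m_dot * Ve = 92.1 * 1848 = 170200.8 N
Step 2: Pressure thrust = (Pe - Pa) * Ae = (42515 - 36055) * 1.89 = 12209.40 N
Step 3: Total thrust F = 170200.8 + 12209.40 = 182410.2 N

182410.2


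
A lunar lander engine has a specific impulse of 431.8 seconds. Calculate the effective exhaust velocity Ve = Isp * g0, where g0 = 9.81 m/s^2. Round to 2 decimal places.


Step 1: Ve = Isp * g0 = 431.8 * 9.81
Step 2: Ve = 4235.96 m/s

4235.96


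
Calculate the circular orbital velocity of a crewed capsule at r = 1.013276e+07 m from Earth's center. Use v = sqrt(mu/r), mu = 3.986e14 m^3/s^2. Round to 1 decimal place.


Step 1: mu / r = 3.986e14 / 1.013276e+07 = 39337752.0044
Step 2: v = sqrt(39337752.0044) = 6272.0 m/s

6272.0


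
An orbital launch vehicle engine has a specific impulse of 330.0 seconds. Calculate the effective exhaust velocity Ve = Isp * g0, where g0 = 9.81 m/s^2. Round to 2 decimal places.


Step 1: Ve = Isp * g0 = 330.0 * 9.81
Step 2: Ve = 3237.30 m/s

3237.30


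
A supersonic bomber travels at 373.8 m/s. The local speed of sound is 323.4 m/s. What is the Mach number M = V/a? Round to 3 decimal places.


Step 1: M = V / a = 373.8 / 323.4
Step 2: M = 1.156

1.156


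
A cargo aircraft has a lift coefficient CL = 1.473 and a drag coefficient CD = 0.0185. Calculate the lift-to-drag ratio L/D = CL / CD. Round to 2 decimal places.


Step 1: L/D = CL / CD = 1.473 / 0.0185
Step 2: L/D = 79.62

79.62


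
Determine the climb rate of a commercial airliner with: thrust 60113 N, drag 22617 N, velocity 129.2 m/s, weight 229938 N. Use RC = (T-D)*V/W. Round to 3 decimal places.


Step 1: Excess thrust = T - D = 60113 - 22617 = 37496 N
Step 2: Excess power = 37496 * 129.2 = 4844483.2 W
Step 3: RC = 4844483.2 / 229938 = 21.069 m/s

21.069


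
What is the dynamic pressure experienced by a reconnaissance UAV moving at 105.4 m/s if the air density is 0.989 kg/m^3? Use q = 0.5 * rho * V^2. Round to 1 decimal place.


Step 1: V^2 = 105.4^2 = 11109.16
Step 2: q = 0.5 * 0.989 * 11109.16
Step 3: q = 5493.5 Pa

5493.5


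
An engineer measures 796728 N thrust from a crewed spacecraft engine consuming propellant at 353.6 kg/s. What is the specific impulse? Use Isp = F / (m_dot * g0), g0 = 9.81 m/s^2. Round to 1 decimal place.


Step 1: m_dot * g0 = 353.6 * 9.81 = 3468.82
Step 2: Isp = 796728 / 3468.82 = 229.7 s

229.7


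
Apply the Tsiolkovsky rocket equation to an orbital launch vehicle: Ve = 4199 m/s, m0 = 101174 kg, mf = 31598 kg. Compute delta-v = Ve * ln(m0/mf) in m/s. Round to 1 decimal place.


Step 1: Mass ratio m0/mf = 101174 / 31598 = 3.201912
Step 2: ln(3.201912) = 1.163748
Step 3: delta-v = 4199 * 1.163748 = 4886.6 m/s

4886.6


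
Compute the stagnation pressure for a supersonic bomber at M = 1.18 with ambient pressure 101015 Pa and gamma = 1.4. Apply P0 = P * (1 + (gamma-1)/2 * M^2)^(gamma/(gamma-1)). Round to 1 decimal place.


Step 1: (gamma-1)/2 * M^2 = 0.2 * 1.3924 = 0.27848
Step 2: 1 + 0.27848 = 1.27848
Step 3: Exponent gamma/(gamma-1) = 3.5
Step 4: P0 = 101015 * 1.27848^3.5 = 238679.2 Pa

238679.2


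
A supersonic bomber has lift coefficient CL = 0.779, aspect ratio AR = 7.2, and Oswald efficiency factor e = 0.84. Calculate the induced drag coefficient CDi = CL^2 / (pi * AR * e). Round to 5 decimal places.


Step 1: CL^2 = 0.779^2 = 0.606841
Step 2: pi * AR * e = 3.14159 * 7.2 * 0.84 = 19.000352
Step 3: CDi = 0.606841 / 19.000352 = 0.03194

0.03194


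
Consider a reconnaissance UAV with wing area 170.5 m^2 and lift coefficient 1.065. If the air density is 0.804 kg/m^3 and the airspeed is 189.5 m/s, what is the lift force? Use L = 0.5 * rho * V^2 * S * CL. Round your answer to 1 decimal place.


Step 1: Calculate dynamic pressure q = 0.5 * 0.804 * 189.5^2 = 0.5 * 0.804 * 35910.25 = 14435.9205 Pa
Step 2: Multiply by wing area and lift coefficient: L = 14435.9205 * 170.5 * 1.065
Step 3: L = 2461324.4452 * 1.065 = 2621310.5 N

2621310.5


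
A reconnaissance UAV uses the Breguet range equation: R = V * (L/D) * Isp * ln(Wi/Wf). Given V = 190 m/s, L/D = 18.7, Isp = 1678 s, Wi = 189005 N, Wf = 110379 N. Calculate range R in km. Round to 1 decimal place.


Step 1: Coefficient = V * (L/D) * Isp = 190 * 18.7 * 1678 = 5961934.0 m
Step 2: Wi/Wf = 189005 / 110379 = 1.712328
Step 3: ln(1.712328) = 0.537854
Step 4: R = 5961934.0 * 0.537854 = 3206647.5 m = 3206.6 km

3206.6


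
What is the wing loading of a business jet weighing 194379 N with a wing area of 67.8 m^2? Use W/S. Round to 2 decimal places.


Step 1: Wing loading = W / S = 194379 / 67.8
Step 2: Wing loading = 2866.95 N/m^2

2866.95


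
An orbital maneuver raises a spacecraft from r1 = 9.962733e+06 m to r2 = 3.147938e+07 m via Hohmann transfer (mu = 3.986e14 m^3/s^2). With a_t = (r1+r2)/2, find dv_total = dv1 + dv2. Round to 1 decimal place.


Step 1: Transfer semi-major axis a_t = (9.962733e+06 + 3.147938e+07) / 2 = 2.072106e+07 m
Step 2: v1 (circular at r1) = sqrt(mu/r1) = 6325.27 m/s
Step 3: v_t1 = sqrt(mu*(2/r1 - 1/a_t)) = 7796.26 m/s
Step 4: dv1 = |7796.26 - 6325.27| = 1470.99 m/s
Step 5: v2 (circular at r2) = 3558.41 m/s, v_t2 = 2467.4 m/s
Step 6: dv2 = |3558.41 - 2467.4| = 1091.01 m/s
Step 7: Total delta-v = 1470.99 + 1091.01 = 2562.0 m/s

2562.0


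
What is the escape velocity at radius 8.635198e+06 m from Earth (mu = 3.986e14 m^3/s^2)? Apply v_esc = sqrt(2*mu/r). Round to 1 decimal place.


Step 1: 2*mu/r = 2 * 3.986e14 / 8.635198e+06 = 92319828.6826
Step 2: v_esc = sqrt(92319828.6826) = 9608.3 m/s

9608.3


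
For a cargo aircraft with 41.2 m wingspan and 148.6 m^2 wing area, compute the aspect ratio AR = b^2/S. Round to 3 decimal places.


Step 1: b^2 = 41.2^2 = 1697.44
Step 2: AR = 1697.44 / 148.6 = 11.423

11.423


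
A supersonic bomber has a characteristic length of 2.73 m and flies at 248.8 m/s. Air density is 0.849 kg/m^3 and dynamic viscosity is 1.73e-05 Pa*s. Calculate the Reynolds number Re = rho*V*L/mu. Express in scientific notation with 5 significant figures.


Step 1: Numerator = rho * V * L = 0.849 * 248.8 * 2.73 = 576.661176
Step 2: Re = 576.661176 / 1.73e-05
Step 3: Re = 3.3333e+07

3.3333e+07


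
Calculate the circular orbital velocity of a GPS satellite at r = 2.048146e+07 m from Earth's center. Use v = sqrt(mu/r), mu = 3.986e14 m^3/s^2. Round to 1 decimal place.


Step 1: mu / r = 3.986e14 / 2.048146e+07 = 19461503.2327
Step 2: v = sqrt(19461503.2327) = 4411.5 m/s

4411.5


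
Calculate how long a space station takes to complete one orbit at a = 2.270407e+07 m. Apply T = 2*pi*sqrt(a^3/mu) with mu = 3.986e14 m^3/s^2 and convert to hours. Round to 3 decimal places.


Step 1: a^3 / mu = 1.170338e+22 / 3.986e14 = 2.936120e+07
Step 2: sqrt(2.936120e+07) = 5418.598 s
Step 3: T = 2*pi * 5418.598 = 34046.06 s
Step 4: T in hours = 34046.06 / 3600 = 9.457 hours

9.457


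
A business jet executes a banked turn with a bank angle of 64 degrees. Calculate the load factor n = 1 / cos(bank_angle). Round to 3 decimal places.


Step 1: Convert 64 degrees to radians = 1.117011
Step 2: cos(64 deg) = 0.438371
Step 3: n = 1 / 0.438371 = 2.281

2.281


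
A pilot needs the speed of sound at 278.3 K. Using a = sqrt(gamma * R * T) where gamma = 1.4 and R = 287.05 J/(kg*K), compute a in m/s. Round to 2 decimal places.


Step 1: gamma * R * T = 1.4 * 287.05 * 278.3 = 111840.421
Step 2: a = sqrt(111840.421) = 334.43 m/s

334.43


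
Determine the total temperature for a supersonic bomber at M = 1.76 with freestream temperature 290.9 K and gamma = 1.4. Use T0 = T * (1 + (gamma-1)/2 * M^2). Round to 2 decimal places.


Step 1: (gamma-1)/2 = 0.2
Step 2: M^2 = 3.0976
Step 3: 1 + 0.2 * 3.0976 = 1.61952
Step 4: T0 = 290.9 * 1.61952 = 471.12 K

471.12


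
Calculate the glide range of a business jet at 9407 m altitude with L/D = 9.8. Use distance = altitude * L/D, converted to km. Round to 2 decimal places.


Step 1: Glide distance = altitude * L/D = 9407 * 9.8 = 92188.6 m
Step 2: Convert to km: 92188.6 / 1000 = 92.19 km

92.19


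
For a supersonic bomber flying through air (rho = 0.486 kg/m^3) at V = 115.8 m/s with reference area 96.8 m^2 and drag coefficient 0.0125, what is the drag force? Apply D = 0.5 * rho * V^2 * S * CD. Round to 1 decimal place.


Step 1: Dynamic pressure q = 0.5 * 0.486 * 115.8^2 = 3258.5425 Pa
Step 2: Drag D = q * S * CD = 3258.5425 * 96.8 * 0.0125
Step 3: D = 3942.8 N

3942.8


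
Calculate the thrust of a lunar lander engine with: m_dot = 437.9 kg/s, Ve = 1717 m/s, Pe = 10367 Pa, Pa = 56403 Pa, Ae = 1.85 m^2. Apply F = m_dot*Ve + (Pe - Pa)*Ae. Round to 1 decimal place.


Step 1: Momentum thrust = m_dot * Ve = 437.9 * 1717 = 751874.3 N
Step 2: Pressure thrust = (Pe - Pa) * Ae = (10367 - 56403) * 1.85 = -85166.60 N
Step 3: Total thrust F = 751874.3 + -85166.60 = 666707.7 N

666707.7


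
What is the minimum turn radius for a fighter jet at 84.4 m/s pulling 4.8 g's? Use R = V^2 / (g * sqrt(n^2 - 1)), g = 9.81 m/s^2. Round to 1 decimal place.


Step 1: V^2 = 84.4^2 = 7123.36
Step 2: n^2 - 1 = 4.8^2 - 1 = 22.04
Step 3: sqrt(22.04) = 4.694678
Step 4: R = 7123.36 / (9.81 * 4.694678) = 154.7 m

154.7


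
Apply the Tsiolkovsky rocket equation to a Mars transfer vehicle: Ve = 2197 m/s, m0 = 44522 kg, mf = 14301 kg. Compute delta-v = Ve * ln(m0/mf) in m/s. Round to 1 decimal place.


Step 1: Mass ratio m0/mf = 44522 / 14301 = 3.113209
Step 2: ln(3.113209) = 1.135654
Step 3: delta-v = 2197 * 1.135654 = 2495.0 m/s

2495.0


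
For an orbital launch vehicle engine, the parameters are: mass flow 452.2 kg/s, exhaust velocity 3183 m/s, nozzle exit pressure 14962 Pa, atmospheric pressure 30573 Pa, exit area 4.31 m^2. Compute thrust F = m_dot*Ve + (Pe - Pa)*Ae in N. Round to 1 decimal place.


Step 1: Momentum thrust = m_dot * Ve = 452.2 * 3183 = 1439352.6 N
Step 2: Pressure thrust = (Pe - Pa) * Ae = (14962 - 30573) * 4.31 = -67283.41 N
Step 3: Total thrust F = 1439352.6 + -67283.41 = 1372069.2 N

1372069.2


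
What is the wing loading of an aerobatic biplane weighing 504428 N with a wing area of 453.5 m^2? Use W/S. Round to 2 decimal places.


Step 1: Wing loading = W / S = 504428 / 453.5
Step 2: Wing loading = 1112.30 N/m^2

1112.30


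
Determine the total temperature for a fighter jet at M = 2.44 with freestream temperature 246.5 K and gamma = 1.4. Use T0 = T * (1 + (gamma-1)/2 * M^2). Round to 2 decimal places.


Step 1: (gamma-1)/2 = 0.2
Step 2: M^2 = 5.9536
Step 3: 1 + 0.2 * 5.9536 = 2.19072
Step 4: T0 = 246.5 * 2.19072 = 540.01 K

540.01


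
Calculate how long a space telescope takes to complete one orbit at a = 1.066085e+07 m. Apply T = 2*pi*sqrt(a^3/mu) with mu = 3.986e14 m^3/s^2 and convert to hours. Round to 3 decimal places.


Step 1: a^3 / mu = 1.211645e+21 / 3.986e14 = 3.039752e+06
Step 2: sqrt(3.039752e+06) = 1743.4886 s
Step 3: T = 2*pi * 1743.4886 = 10954.66 s
Step 4: T in hours = 10954.66 / 3600 = 3.043 hours

3.043


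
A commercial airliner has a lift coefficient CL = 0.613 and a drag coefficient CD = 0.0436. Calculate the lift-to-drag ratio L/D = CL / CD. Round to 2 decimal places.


Step 1: L/D = CL / CD = 0.613 / 0.0436
Step 2: L/D = 14.06

14.06


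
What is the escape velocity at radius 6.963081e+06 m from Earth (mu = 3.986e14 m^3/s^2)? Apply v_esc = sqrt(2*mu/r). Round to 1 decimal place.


Step 1: 2*mu/r = 2 * 3.986e14 / 6.963081e+06 = 114489548.5203
Step 2: v_esc = sqrt(114489548.5203) = 10700.0 m/s

10700.0


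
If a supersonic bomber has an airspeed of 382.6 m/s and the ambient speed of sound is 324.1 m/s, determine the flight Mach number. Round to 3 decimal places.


Step 1: M = V / a = 382.6 / 324.1
Step 2: M = 1.180

1.180


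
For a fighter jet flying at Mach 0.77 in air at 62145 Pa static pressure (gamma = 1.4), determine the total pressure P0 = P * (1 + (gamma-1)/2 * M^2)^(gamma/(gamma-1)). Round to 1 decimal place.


Step 1: (gamma-1)/2 * M^2 = 0.2 * 0.5929 = 0.11858
Step 2: 1 + 0.11858 = 1.11858
Step 3: Exponent gamma/(gamma-1) = 3.5
Step 4: P0 = 62145 * 1.11858^3.5 = 91990.1 Pa

91990.1


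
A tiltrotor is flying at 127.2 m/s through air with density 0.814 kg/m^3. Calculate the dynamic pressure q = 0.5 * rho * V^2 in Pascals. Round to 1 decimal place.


Step 1: V^2 = 127.2^2 = 16179.84
Step 2: q = 0.5 * 0.814 * 16179.84
Step 3: q = 6585.2 Pa

6585.2


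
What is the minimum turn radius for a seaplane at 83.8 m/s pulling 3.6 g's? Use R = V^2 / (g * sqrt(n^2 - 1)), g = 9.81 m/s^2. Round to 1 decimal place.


Step 1: V^2 = 83.8^2 = 7022.44
Step 2: n^2 - 1 = 3.6^2 - 1 = 11.96
Step 3: sqrt(11.96) = 3.458323
Step 4: R = 7022.44 / (9.81 * 3.458323) = 207.0 m

207.0


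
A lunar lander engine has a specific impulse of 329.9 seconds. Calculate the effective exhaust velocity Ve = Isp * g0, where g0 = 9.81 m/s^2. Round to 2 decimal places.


Step 1: Ve = Isp * g0 = 329.9 * 9.81
Step 2: Ve = 3236.32 m/s

3236.32


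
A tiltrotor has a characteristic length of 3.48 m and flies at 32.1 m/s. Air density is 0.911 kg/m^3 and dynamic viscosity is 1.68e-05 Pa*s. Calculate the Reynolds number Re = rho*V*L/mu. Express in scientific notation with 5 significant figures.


Step 1: Numerator = rho * V * L = 0.911 * 32.1 * 3.48 = 101.765988
Step 2: Re = 101.765988 / 1.68e-05
Step 3: Re = 6.0575e+06

6.0575e+06


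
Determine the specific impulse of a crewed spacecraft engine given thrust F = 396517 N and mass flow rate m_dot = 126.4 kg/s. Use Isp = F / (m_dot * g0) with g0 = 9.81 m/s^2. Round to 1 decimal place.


Step 1: m_dot * g0 = 126.4 * 9.81 = 1239.98
Step 2: Isp = 396517 / 1239.98 = 319.8 s

319.8


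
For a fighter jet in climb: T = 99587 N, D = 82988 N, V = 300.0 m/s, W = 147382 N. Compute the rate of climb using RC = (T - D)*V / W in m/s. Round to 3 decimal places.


Step 1: Excess thrust = T - D = 99587 - 82988 = 16599 N
Step 2: Excess power = 16599 * 300.0 = 4979700.0 W
Step 3: RC = 4979700.0 / 147382 = 33.788 m/s

33.788


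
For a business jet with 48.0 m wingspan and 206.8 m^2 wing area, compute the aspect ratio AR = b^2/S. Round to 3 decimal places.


Step 1: b^2 = 48.0^2 = 2304.0
Step 2: AR = 2304.0 / 206.8 = 11.141

11.141


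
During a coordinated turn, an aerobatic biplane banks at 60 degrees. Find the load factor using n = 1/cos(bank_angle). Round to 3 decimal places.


Step 1: Convert 60 degrees to radians = 1.047198
Step 2: cos(60 deg) = 0.5
Step 3: n = 1 / 0.5 = 2.000

2.000


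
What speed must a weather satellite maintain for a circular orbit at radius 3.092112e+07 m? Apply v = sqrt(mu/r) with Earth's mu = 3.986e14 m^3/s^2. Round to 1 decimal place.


Step 1: mu / r = 3.986e14 / 3.092112e+07 = 12890865.5314
Step 2: v = sqrt(12890865.5314) = 3590.4 m/s

3590.4


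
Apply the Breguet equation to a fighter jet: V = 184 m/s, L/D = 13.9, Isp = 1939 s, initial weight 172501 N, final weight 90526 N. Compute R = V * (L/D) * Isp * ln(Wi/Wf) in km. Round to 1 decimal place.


Step 1: Coefficient = V * (L/D) * Isp = 184 * 13.9 * 1939 = 4959186.4 m
Step 2: Wi/Wf = 172501 / 90526 = 1.905541
Step 3: ln(1.905541) = 0.644766
Step 4: R = 4959186.4 * 0.644766 = 3197514.4 m = 3197.5 km

3197.5


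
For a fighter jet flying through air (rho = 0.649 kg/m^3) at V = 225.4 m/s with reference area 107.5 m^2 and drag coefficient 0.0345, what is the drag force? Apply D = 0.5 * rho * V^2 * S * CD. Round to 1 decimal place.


Step 1: Dynamic pressure q = 0.5 * 0.649 * 225.4^2 = 16486.2744 Pa
Step 2: Drag D = q * S * CD = 16486.2744 * 107.5 * 0.0345
Step 3: D = 61143.5 N

61143.5


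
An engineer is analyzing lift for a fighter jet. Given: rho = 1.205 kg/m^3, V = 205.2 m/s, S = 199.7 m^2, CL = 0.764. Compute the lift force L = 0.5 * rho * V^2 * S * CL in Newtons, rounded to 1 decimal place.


Step 1: Calculate dynamic pressure q = 0.5 * 1.205 * 205.2^2 = 0.5 * 1.205 * 42107.04 = 25369.4916 Pa
Step 2: Multiply by wing area and lift coefficient: L = 25369.4916 * 199.7 * 0.764
Step 3: L = 5066287.4725 * 0.764 = 3870643.6 N

3870643.6


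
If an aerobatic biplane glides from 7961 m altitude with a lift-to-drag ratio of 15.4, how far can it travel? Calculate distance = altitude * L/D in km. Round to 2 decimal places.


Step 1: Glide distance = altitude * L/D = 7961 * 15.4 = 122599.4 m
Step 2: Convert to km: 122599.4 / 1000 = 122.60 km

122.60


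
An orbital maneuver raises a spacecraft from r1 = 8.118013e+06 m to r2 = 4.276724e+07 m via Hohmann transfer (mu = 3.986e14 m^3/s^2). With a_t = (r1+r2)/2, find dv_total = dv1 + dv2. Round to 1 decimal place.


Step 1: Transfer semi-major axis a_t = (8.118013e+06 + 4.276724e+07) / 2 = 2.544263e+07 m
Step 2: v1 (circular at r1) = sqrt(mu/r1) = 7007.19 m/s
Step 3: v_t1 = sqrt(mu*(2/r1 - 1/a_t)) = 9084.86 m/s
Step 4: dv1 = |9084.86 - 7007.19| = 2077.68 m/s
Step 5: v2 (circular at r2) = 3052.9 m/s, v_t2 = 1724.48 m/s
Step 6: dv2 = |3052.9 - 1724.48| = 1328.43 m/s
Step 7: Total delta-v = 2077.68 + 1328.43 = 3406.1 m/s

3406.1


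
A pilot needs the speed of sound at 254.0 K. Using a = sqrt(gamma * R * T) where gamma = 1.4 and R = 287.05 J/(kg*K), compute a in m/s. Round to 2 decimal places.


Step 1: gamma * R * T = 1.4 * 287.05 * 254.0 = 102074.98
Step 2: a = sqrt(102074.98) = 319.49 m/s

319.49


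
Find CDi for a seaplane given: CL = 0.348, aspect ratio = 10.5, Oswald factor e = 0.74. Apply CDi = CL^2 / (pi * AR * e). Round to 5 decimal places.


Step 1: CL^2 = 0.348^2 = 0.121104
Step 2: pi * AR * e = 3.14159 * 10.5 * 0.74 = 24.410175
Step 3: CDi = 0.121104 / 24.410175 = 0.00496

0.00496


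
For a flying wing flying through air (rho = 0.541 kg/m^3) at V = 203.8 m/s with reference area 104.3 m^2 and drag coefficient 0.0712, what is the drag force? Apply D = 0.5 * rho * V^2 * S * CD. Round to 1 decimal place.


Step 1: Dynamic pressure q = 0.5 * 0.541 * 203.8^2 = 11235.066 Pa
Step 2: Drag D = q * S * CD = 11235.066 * 104.3 * 0.0712
Step 3: D = 83433.4 N

83433.4


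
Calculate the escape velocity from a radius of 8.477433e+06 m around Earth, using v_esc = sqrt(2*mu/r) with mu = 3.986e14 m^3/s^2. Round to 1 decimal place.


Step 1: 2*mu/r = 2 * 3.986e14 / 8.477433e+06 = 94037900.388
Step 2: v_esc = sqrt(94037900.388) = 9697.3 m/s

9697.3


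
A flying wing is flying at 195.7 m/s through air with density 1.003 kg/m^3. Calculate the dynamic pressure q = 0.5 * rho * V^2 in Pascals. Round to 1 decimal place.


Step 1: V^2 = 195.7^2 = 38298.49
Step 2: q = 0.5 * 1.003 * 38298.49
Step 3: q = 19206.7 Pa

19206.7


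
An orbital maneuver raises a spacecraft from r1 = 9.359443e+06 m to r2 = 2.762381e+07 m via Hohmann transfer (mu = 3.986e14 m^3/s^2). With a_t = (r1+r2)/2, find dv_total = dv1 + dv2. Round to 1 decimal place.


Step 1: Transfer semi-major axis a_t = (9.359443e+06 + 2.762381e+07) / 2 = 1.849163e+07 m
Step 2: v1 (circular at r1) = sqrt(mu/r1) = 6525.95 m/s
Step 3: v_t1 = sqrt(mu*(2/r1 - 1/a_t)) = 7976.23 m/s
Step 4: dv1 = |7976.23 - 6525.95| = 1450.29 m/s
Step 5: v2 (circular at r2) = 3798.63 m/s, v_t2 = 2702.49 m/s
Step 6: dv2 = |3798.63 - 2702.49| = 1096.14 m/s
Step 7: Total delta-v = 1450.29 + 1096.14 = 2546.4 m/s

2546.4


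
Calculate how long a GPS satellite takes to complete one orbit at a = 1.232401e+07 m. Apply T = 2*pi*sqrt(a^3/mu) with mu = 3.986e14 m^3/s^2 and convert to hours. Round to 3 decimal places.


Step 1: a^3 / mu = 1.871786e+21 / 3.986e14 = 4.695900e+06
Step 2: sqrt(4.695900e+06) = 2167.0025 s
Step 3: T = 2*pi * 2167.0025 = 13615.68 s
Step 4: T in hours = 13615.68 / 3600 = 3.782 hours

3.782


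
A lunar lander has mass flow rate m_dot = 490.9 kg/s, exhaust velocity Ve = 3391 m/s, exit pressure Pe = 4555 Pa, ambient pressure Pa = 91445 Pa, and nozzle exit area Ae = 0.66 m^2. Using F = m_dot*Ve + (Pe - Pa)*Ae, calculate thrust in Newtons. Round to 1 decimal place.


Step 1: Momentum thrust = m_dot * Ve = 490.9 * 3391 = 1664641.9 N
Step 2: Pressure thrust = (Pe - Pa) * Ae = (4555 - 91445) * 0.66 = -57347.40 N
Step 3: Total thrust F = 1664641.9 + -57347.40 = 1607294.5 N

1607294.5


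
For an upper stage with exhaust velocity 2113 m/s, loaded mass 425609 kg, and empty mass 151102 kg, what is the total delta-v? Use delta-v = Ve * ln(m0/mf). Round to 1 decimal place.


Step 1: Mass ratio m0/mf = 425609 / 151102 = 2.8167
Step 2: ln(2.8167) = 1.035566
Step 3: delta-v = 2113 * 1.035566 = 2188.2 m/s

2188.2


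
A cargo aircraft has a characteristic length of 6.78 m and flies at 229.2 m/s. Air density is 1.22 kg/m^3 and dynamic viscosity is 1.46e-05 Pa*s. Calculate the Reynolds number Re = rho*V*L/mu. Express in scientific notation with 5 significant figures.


Step 1: Numerator = rho * V * L = 1.22 * 229.2 * 6.78 = 1895.85072
Step 2: Re = 1895.85072 / 1.46e-05
Step 3: Re = 1.2985e+08

1.2985e+08


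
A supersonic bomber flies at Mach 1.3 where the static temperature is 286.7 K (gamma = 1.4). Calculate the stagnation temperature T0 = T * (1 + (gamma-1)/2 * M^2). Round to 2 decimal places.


Step 1: (gamma-1)/2 = 0.2
Step 2: M^2 = 1.69
Step 3: 1 + 0.2 * 1.69 = 1.338
Step 4: T0 = 286.7 * 1.338 = 383.60 K

383.60


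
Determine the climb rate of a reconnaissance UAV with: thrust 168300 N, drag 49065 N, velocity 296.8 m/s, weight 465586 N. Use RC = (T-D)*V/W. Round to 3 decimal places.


Step 1: Excess thrust = T - D = 168300 - 49065 = 119235 N
Step 2: Excess power = 119235 * 296.8 = 35388948.0 W
Step 3: RC = 35388948.0 / 465586 = 76.009 m/s

76.009


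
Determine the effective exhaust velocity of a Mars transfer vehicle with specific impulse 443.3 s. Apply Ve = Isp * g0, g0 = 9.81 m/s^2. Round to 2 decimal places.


Step 1: Ve = Isp * g0 = 443.3 * 9.81
Step 2: Ve = 4348.77 m/s

4348.77


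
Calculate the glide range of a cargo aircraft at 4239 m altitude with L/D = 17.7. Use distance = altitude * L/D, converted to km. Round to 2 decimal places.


Step 1: Glide distance = altitude * L/D = 4239 * 17.7 = 75030.3 m
Step 2: Convert to km: 75030.3 / 1000 = 75.03 km

75.03


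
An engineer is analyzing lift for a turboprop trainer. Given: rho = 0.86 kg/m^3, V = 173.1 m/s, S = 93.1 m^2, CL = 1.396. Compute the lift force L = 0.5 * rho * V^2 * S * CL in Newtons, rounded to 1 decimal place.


Step 1: Calculate dynamic pressure q = 0.5 * 0.86 * 173.1^2 = 0.5 * 0.86 * 29963.61 = 12884.3523 Pa
Step 2: Multiply by wing area and lift coefficient: L = 12884.3523 * 93.1 * 1.396
Step 3: L = 1199533.1991 * 1.396 = 1674548.3 N

1674548.3


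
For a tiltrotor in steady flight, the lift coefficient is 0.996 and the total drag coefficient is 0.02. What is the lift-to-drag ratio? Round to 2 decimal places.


Step 1: L/D = CL / CD = 0.996 / 0.02
Step 2: L/D = 49.80

49.80


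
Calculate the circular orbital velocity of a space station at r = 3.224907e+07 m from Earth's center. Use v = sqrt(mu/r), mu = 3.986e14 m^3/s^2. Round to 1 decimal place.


Step 1: mu / r = 3.986e14 / 3.224907e+07 = 12360046.3517
Step 2: v = sqrt(12360046.3517) = 3515.7 m/s

3515.7


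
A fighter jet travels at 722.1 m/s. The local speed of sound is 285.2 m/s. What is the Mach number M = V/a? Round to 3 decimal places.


Step 1: M = V / a = 722.1 / 285.2
Step 2: M = 2.532

2.532


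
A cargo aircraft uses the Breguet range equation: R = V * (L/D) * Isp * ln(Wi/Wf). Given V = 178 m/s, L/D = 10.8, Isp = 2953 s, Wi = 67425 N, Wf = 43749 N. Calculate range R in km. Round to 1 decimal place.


Step 1: Coefficient = V * (L/D) * Isp = 178 * 10.8 * 2953 = 5676847.2 m
Step 2: Wi/Wf = 67425 / 43749 = 1.541178
Step 3: ln(1.541178) = 0.432547
Step 4: R = 5676847.2 * 0.432547 = 2455503.9 m = 2455.5 km

2455.5


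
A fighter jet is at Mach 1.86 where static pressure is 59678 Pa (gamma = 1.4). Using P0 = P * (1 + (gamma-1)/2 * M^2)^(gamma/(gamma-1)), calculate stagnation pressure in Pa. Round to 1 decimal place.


Step 1: (gamma-1)/2 * M^2 = 0.2 * 3.4596 = 0.69192
Step 2: 1 + 0.69192 = 1.69192
Step 3: Exponent gamma/(gamma-1) = 3.5
Step 4: P0 = 59678 * 1.69192^3.5 = 375961.7 Pa

375961.7
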